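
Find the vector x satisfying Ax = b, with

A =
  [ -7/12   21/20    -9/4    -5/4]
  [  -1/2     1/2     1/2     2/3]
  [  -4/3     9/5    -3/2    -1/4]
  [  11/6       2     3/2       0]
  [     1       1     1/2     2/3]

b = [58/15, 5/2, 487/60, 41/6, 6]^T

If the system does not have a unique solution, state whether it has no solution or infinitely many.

no solution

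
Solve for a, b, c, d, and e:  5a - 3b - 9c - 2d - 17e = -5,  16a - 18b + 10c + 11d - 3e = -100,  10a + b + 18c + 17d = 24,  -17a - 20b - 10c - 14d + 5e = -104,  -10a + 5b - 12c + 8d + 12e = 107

a = -3, b = 5, c = -2, d = 5, e = -1

Row-reduce the augmented matrix:
R1 ← R1 / (5).
R2 ← R2 − 16·R1.
R3 ← R3 − 10·R1.
R4 ← R4 + 17·R1.
R5 ← R5 + 10·R1.
R2 ← R2 / (-42/5).
R1 ← R1 + 3/5·R2.
R3 ← R3 − 7·R2.
R4 ← R4 + 151/5·R2.
R5 ← R5 + 1·R2.
R3 ← R3 / (205/3).
R1 ← R1 + 32/7·R3.
R2 ← R2 + 97/21·R3.
R4 ← R4 + 3782/21·R3.
R5 ← R5 + 727/21·R3.
R4 ← R4 / (29287/2870).
R1 ← R1 − 2101/2870·R4.
R2 ← R2 − 471/1435·R4.
R3 ← R3 − 213/410·R4.
R5 ← R5 − 28576/1435·R4.
R5 ← R5 / (2322399/29287).
R1 ← R1 − 17177/29287·R5.
R2 ← R2 − 5959/29287·R5.
R3 ← R3 − 85261/29287·R5.
R4 ← R4 + 100731/29287·R5.
Reading off the reduced rows gives a = -3, b = 5, c = -2, d = 5, e = -1.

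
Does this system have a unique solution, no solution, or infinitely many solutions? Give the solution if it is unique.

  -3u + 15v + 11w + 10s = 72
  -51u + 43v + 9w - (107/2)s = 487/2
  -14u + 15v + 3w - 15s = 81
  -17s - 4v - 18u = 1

Row-reduce:
R1 ← R1 / (-3).
R2 ← R2 + 51·R1.
R3 ← R3 + 14·R1.
R4 ← R4 + 18·R1.
R2 ← R2 / (-212).
R1 ← R1 + 5·R2.
R3 ← R3 + 55·R2.
R4 ← R4 + 94·R2.
R3 ← R3 / (-685/318).
R1 ← R1 − 169/318·R3.
R2 ← R2 − 89/106·R3.
R4 ← R4 − 685/53·R3.
Rank is 3 with 4 unknowns, leaving s free.

infinitely many solutions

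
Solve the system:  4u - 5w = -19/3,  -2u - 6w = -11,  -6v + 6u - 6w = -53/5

u = 1/2, v = 3/5, w = 5/3

Row-reduce the augmented matrix:
R1 ← R1 / (4).
R2 ← R2 + 2·R1.
R3 ← R3 − 6·R1.
Swap R2 and R3.
R2 ← R2 / (-6).
R3 ← R3 / (-17/2).
R1 ← R1 + 5/4·R3.
R2 ← R2 + 1/4·R3.
Reading off the reduced rows gives u = 1/2, v = 3/5, w = 5/3.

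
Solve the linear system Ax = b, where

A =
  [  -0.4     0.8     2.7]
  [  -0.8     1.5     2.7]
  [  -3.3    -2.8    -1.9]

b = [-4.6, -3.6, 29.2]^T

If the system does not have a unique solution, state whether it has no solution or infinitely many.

Row-reduce the augmented matrix:
R1 ← R1 / (-2/5).
R2 ← R2 + 4/5·R1.
R3 ← R3 + 33/10·R1.
R2 ← R2 / (-1/10).
R1 ← R1 + 2·R2.
R3 ← R3 + 47/5·R2.
R3 ← R3 / (1837/8).
R1 ← R1 − 189/4·R3.
R2 ← R2 − 27·R3.
Reading off the reduced rows gives x_1 = -6, x_2 = -2, x_3 = -2.

x_1 = -6, x_2 = -2, x_3 = -2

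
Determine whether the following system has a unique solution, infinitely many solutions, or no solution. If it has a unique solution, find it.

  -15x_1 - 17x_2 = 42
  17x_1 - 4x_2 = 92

Row-reduce the augmented matrix:
R1 ← R1 / (-15).
R2 ← R2 − 17·R1.
R2 ← R2 / (-349/15).
R1 ← R1 − 17/15·R2.
Reading off the reduced rows gives x_1 = 4, x_2 = -6.

x_1 = 4, x_2 = -6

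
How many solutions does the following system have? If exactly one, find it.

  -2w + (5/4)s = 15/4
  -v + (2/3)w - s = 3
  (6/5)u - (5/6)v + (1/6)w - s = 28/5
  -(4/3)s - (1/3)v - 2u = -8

Row-reduce the augmented matrix:
Swap R1 and R3.
R1 ← R1 / (6/5).
R4 ← R4 + 2·R1.
R2 ← R2 / (-1).
R1 ← R1 + 25/36·R2.
R4 ← R4 + 31/18·R2.
R3 ← R3 / (-2).
R1 ← R1 + 35/108·R3.
R2 ← R2 + 2/3·R3.
R4 ← R4 + 47/54·R3.
R4 ← R4 / (-787/432).
R1 ← R1 + 295/864·R4.
R2 ← R2 − 7/12·R4.
R3 ← R3 + 5/8·R4.
Reading off the reduced rows gives u = 3, v = -6, w = 0, s = 3.

u = 3, v = -6, w = 0, s = 3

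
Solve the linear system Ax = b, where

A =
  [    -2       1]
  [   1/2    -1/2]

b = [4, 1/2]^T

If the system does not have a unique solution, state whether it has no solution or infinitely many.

x_1 = -5, x_2 = -6

From equation 1: x_2 = 4 + 2·x_1.
Substitute into equation 2 and solve: x_1 = -5.
Then x_2 = -6.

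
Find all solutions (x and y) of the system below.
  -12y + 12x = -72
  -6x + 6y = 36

Row-reduce:
R1 ← R1 / (12).
R2 ← R2 + 6·R1.
Rank is 1 with 2 unknowns, leaving y free.

infinitely many solutions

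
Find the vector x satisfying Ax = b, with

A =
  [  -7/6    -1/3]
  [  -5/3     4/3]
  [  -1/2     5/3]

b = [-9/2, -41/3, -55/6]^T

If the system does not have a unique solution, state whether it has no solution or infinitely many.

x_1 = 5, x_2 = -4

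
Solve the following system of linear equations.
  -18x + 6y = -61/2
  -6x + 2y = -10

Row-reduce:
R1 ← R1 / (-18).
R2 ← R2 + 6·R1.
Row 2 reduces to 0 = 1/6, a contradiction. The system is inconsistent.

no solution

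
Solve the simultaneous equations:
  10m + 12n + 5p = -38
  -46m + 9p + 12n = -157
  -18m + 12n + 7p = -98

no solution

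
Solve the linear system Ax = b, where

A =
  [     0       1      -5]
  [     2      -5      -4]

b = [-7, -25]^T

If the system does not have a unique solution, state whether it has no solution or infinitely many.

infinitely many solutions

Row-reduce:
Swap R1 and R2.
R1 ← R1 / (2).
R1 ← R1 + 5/2·R2.
Rank is 2 with 3 unknowns, leaving x_3 free.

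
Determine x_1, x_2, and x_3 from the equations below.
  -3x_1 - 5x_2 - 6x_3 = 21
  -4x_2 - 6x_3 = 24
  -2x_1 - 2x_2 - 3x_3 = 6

Row-reduce the augmented matrix:
R1 ← R1 / (-3).
R3 ← R3 + 2·R1.
R2 ← R2 / (-4).
R1 ← R1 − 5/3·R2.
R3 ← R3 − 4/3·R2.
R3 ← R3 / (-1).
R1 ← R1 + 1/2·R3.
R2 ← R2 − 3/2·R3.
Reading off the reduced rows gives x_1 = 3, x_2 = -6, x_3 = 0.

x_1 = 3, x_2 = -6, x_3 = 0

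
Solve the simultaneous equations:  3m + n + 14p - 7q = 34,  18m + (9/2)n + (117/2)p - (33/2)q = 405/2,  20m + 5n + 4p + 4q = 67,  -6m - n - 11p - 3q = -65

no solution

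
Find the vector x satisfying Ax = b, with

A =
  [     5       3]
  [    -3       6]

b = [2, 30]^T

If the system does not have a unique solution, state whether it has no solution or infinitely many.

x_1 = -2, x_2 = 4

Row-reduce the augmented matrix:
R1 ← R1 / (5).
R2 ← R2 + 3·R1.
R2 ← R2 / (39/5).
R1 ← R1 − 3/5·R2.
Reading off the reduced rows gives x_1 = -2, x_2 = 4.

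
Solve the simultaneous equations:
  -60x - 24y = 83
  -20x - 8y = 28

Row-reduce:
R1 ← R1 / (-60).
R2 ← R2 + 20·R1.
Row 2 reduces to 0 = 1/3, a contradiction. The system is inconsistent.

no solution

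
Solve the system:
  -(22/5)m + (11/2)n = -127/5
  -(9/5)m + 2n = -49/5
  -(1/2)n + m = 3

no solution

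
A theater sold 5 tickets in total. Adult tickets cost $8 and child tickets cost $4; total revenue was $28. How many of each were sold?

Let a = adult tickets, c = child tickets.
  a + c = 5
  8a + 4c = 28
Row-reduce the augmented matrix:
R2 ← R2 − 8·R1.
R2 ← R2 / (-4).
R1 ← R1 − 1·R2.
Reading off the reduced rows gives a = 2, c = 3.

adult tickets: 2, child tickets: 3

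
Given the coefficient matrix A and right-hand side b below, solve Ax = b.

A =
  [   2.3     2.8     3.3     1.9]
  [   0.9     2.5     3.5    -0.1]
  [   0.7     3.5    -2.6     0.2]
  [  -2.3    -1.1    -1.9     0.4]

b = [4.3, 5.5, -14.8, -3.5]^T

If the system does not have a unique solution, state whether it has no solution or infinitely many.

x_1 = 0, x_2 = -2, x_3 = 3, x_4 = 0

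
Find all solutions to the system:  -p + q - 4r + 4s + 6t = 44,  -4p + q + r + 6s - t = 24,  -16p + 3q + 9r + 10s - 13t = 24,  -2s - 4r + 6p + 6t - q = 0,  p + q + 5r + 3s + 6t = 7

Row-reduce:
R1 ← R1 / (-1).
R2 ← R2 + 4·R1.
R3 ← R3 + 16·R1.
R4 ← R4 − 6·R1.
R5 ← R5 − 1·R1.
R2 ← R2 / (-3).
R1 ← R1 + 1·R2.
R3 ← R3 + 13·R2.
R4 ← R4 − 5·R2.
R5 ← R5 − 2·R2.
R3 ← R3 / (-2/3).
R1 ← R1 + 5/3·R3.
R2 ← R2 + 17/3·R3.
R4 ← R4 − 1/3·R3.
R5 ← R5 − 37/3·R3.
Swap R4 and R5.
R4 ← R4 / (-197).
R1 ← R1 − 26·R4.
R2 ← R2 − 94·R4.
R3 ← R3 − 16·R4.
Rank is 4 with 5 unknowns, leaving t free.

infinitely many solutions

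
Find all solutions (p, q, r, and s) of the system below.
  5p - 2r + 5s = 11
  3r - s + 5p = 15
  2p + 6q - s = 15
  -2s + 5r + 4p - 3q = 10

p = 2, q = 2, r = 2, s = 1

Row-reduce the augmented matrix:
R1 ← R1 / (5).
R2 ← R2 − 5·R1.
R3 ← R3 − 2·R1.
R4 ← R4 − 4·R1.
Swap R2 and R3.
R2 ← R2 / (6).
R4 ← R4 + 3·R2.
R3 ← R3 / (5).
R1 ← R1 + 2/5·R3.
R2 ← R2 − 2/15·R3.
R4 ← R4 − 7·R3.
R4 ← R4 / (9/10).
R1 ← R1 − 13/25·R4.
R2 ← R2 + 17/50·R4.
R3 ← R3 + 6/5·R4.
Reading off the reduced rows gives p = 2, q = 2, r = 2, s = 1.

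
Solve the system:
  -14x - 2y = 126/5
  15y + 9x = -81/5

Row-reduce the augmented matrix:
R1 ← R1 / (-14).
R2 ← R2 − 9·R1.
R2 ← R2 / (96/7).
R1 ← R1 − 1/7·R2.
Reading off the reduced rows gives x = -9/5, y = 0.

x = -9/5, y = 0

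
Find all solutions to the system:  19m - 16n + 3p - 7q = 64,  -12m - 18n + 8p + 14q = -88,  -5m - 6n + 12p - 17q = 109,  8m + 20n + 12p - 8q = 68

m = 1, n = 0, p = 1, q = -6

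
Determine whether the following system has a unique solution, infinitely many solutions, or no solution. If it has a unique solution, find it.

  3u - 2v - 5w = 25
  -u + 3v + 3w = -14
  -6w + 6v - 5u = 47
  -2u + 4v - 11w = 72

Row-reduce the augmented matrix:
R1 ← R1 / (3).
R2 ← R2 + 1·R1.
R3 ← R3 + 5·R1.
R4 ← R4 + 2·R1.
R2 ← R2 / (7/3).
R1 ← R1 + 2/3·R2.
R3 ← R3 − 8/3·R2.
R4 ← R4 − 8/3·R2.
R3 ← R3 / (-111/7).
R1 ← R1 + 9/7·R3.
R2 ← R2 − 4/7·R3.
R4 ← R4 + 111/7·R3.
R4 reduces to 0 = 0, so the extra equation is consistent.
Reading off the reduced rows gives u = -1, v = 1, w = -6.

u = -1, v = 1, w = -6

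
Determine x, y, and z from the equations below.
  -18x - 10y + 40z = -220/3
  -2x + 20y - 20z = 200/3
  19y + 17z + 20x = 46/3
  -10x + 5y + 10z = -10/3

Row-reduce the augmented matrix:
R1 ← R1 / (-18).
R2 ← R2 + 2·R1.
R3 ← R3 − 20·R1.
R4 ← R4 + 10·R1.
R2 ← R2 / (190/9).
R1 ← R1 − 5/9·R2.
R3 ← R3 − 71/9·R2.
R4 ← R4 − 95/9·R2.
R3 ← R3 / (1341/19).
R1 ← R1 + 30/19·R3.
R2 ← R2 + 22/19·R3.
R4 reduces to 0 = 0, so the extra equation is consistent.
Reading off the reduced rows gives x = 0, y = 2, z = -4/3.

x = 0, y = 2, z = -4/3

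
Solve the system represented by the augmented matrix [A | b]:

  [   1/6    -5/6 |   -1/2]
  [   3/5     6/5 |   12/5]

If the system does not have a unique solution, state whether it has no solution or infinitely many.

Row-reduce the augmented matrix:
R1 ← R1 / (1/6).
R2 ← R2 − 3/5·R1.
R2 ← R2 / (21/5).
R1 ← R1 + 5·R2.
Reading off the reduced rows gives x_1 = 2, x_2 = 1.

x_1 = 2, x_2 = 1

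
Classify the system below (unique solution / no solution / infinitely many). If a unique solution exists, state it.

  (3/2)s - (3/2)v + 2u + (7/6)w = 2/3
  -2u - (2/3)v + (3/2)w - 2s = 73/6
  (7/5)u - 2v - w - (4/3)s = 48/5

infinitely many solutions

Row-reduce:
R1 ← R1 / (2).
R2 ← R2 + 2·R1.
R3 ← R3 − 7/5·R1.
R2 ← R2 / (-13/6).
R1 ← R1 + 3/4·R2.
R3 ← R3 + 19/20·R2.
R3 ← R3 / (-2329/780).
R1 ← R1 + 53/156·R3.
R2 ← R2 + 16/13·R3.
Rank is 3 with 4 unknowns, leaving s free.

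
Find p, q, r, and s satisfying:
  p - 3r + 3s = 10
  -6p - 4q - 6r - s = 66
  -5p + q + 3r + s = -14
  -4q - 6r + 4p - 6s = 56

p = -2, q = -4, r = -6, s = -2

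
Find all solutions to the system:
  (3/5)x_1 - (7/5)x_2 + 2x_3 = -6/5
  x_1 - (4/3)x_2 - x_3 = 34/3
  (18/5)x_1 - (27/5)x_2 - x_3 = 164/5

infinitely many solutions

Row-reduce:
R1 ← R1 / (3/5).
R2 ← R2 − 1·R1.
R3 ← R3 − 18/5·R1.
R1 ← R1 + 7/3·R2.
R3 ← R3 − 3·R2.
Rank is 2 with 3 unknowns, leaving x_3 free.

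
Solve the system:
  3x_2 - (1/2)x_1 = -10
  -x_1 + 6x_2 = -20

infinitely many solutions

Row-reduce:
R1 ← R1 / (-1/2).
R2 ← R2 + 1·R1.
Rank is 1 with 2 unknowns, leaving x_2 free.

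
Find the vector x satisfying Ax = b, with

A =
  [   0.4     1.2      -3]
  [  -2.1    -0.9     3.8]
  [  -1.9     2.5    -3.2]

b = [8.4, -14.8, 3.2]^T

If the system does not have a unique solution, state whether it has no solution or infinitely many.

x_1 = 3, x_2 = 1, x_3 = -2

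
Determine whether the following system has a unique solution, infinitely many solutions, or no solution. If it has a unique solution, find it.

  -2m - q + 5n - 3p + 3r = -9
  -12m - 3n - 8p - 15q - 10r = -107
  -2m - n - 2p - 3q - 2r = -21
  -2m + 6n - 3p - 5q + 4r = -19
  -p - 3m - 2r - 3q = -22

infinitely many solutions

Row-reduce:
R1 ← R1 / (-2).
R2 ← R2 + 12·R1.
R3 ← R3 + 2·R1.
R4 ← R4 + 2·R1.
R5 ← R5 + 3·R1.
R2 ← R2 / (-33).
R1 ← R1 + 5/2·R2.
R3 ← R3 + 6·R2.
R4 ← R4 − 1·R2.
R5 ← R5 + 15/2·R2.
R3 ← R3 / (-9/11).
R1 ← R1 − 49/66·R3.
R2 ← R2 + 10/33·R3.
R4 ← R4 − 10/33·R3.
R5 ← R5 − 27/22·R3.
R4 ← R4 / (-119/27).
R1 ← R1 − 23/27·R4.
R2 ← R2 − 11/27·R4.
R3 ← R3 − 4/9·R4.
Rank is 4 with 5 unknowns, leaving r free.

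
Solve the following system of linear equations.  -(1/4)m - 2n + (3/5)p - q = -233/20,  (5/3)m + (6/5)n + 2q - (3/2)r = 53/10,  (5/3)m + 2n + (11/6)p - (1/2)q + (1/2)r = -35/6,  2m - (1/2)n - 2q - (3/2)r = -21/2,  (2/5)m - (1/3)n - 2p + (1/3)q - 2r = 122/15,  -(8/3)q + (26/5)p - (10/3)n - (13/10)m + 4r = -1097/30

no solution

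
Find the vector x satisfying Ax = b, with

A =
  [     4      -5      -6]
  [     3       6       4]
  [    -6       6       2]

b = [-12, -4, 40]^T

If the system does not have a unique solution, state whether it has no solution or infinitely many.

Row-reduce the augmented matrix:
R1 ← R1 / (4).
R2 ← R2 − 3·R1.
R3 ← R3 + 6·R1.
R2 ← R2 / (39/4).
R1 ← R1 + 5/4·R2.
R3 ← R3 + 3/2·R2.
R3 ← R3 / (-74/13).
R1 ← R1 + 16/39·R3.
R2 ← R2 − 34/39·R3.
Reading off the reduced rows gives x_1 = -4, x_2 = 4, x_3 = -4.

x_1 = -4, x_2 = 4, x_3 = -4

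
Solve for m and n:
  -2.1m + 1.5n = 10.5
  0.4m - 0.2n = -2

Row-reduce the augmented matrix:
R1 ← R1 / (-21/10).
R2 ← R2 − 2/5·R1.
R2 ← R2 / (3/35).
R1 ← R1 + 5/7·R2.
Reading off the reduced rows gives m = -5, n = 0.

m = -5, n = 0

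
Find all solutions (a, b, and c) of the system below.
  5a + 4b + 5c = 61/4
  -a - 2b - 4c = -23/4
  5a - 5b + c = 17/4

Row-reduce the augmented matrix:
R1 ← R1 / (5).
R2 ← R2 + 1·R1.
R3 ← R3 − 5·R1.
R2 ← R2 / (-6/5).
R1 ← R1 − 4/5·R2.
R3 ← R3 + 9·R2.
R3 ← R3 / (37/2).
R1 ← R1 + 1·R3.
R2 ← R2 − 5/2·R3.
Reading off the reduced rows gives a = 7/4, b = 1, c = 1/2.

a = 7/4, b = 1, c = 1/2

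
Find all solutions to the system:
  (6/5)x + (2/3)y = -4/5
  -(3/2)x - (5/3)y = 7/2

x = 1, y = -3

Row-reduce the augmented matrix:
R1 ← R1 / (6/5).
R2 ← R2 + 3/2·R1.
R2 ← R2 / (-5/6).
R1 ← R1 − 5/9·R2.
Reading off the reduced rows gives x = 1, y = -3.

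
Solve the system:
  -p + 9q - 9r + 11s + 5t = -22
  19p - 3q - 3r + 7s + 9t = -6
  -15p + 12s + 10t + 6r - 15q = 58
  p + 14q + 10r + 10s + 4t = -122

Row-reduce:
R1 ← R1 / (-1).
R2 ← R2 − 19·R1.
R3 ← R3 + 15·R1.
R4 ← R4 − 1·R1.
R2 ← R2 / (168).
R1 ← R1 + 9·R2.
R3 ← R3 + 150·R2.
R4 ← R4 − 23·R2.
R3 ← R3 / (-201/14).
R1 ← R1 + 9/28·R3.
R2 ← R2 + 29/28·R3.
R4 ← R4 − 695/28·R3.
R4 ← R4 / (8085/134).
R1 ← R1 + 43/134·R4.
R2 ← R2 + 213/134·R4.
R3 ← R3 + 186/67·R4.
Rank is 4 with 5 unknowns, leaving t free.

infinitely many solutions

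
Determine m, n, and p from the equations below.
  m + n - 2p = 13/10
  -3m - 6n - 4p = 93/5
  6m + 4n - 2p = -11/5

m = 4/5, n = -5/2, p = -3/2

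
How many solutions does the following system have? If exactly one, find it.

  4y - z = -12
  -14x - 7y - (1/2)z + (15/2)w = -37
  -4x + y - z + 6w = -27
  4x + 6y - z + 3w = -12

no solution

Row-reduce:
Swap R1 and R2.
R1 ← R1 / (-14).
R3 ← R3 + 4·R1.
R4 ← R4 − 4·R1.
R2 ← R2 / (4).
R1 ← R1 − 1/2·R2.
R3 ← R3 − 3·R2.
R4 ← R4 − 4·R2.
R3 ← R3 / (-3/28).
R1 ← R1 − 9/56·R3.
R2 ← R2 + 1/4·R3.
R4 ← R4 + 1/7·R3.
Row 4 reduces to 0 = -2/3, a contradiction. The system is inconsistent.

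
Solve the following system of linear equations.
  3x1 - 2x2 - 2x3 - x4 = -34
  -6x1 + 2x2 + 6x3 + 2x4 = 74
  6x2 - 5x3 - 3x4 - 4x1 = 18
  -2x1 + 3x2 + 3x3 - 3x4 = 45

x1 = -6, x2 = 3, x3 = 6, x4 = -2

Row-reduce the augmented matrix:
R1 ← R1 / (3).
R2 ← R2 + 6·R1.
R3 ← R3 + 4·R1.
R4 ← R4 + 2·R1.
R2 ← R2 / (-2).
R1 ← R1 + 2/3·R2.
R3 ← R3 − 10/3·R2.
R4 ← R4 − 5/3·R2.
R3 ← R3 / (-13/3).
R1 ← R1 + 4/3·R3.
R2 ← R2 + 1·R3.
R4 ← R4 − 10/3·R3.
R4 ← R4 / (-7).
R1 ← R1 − 1·R4.
R2 ← R2 − 1·R4.
R3 ← R3 − 1·R4.
Reading off the reduced rows gives x1 = -6, x2 = 3, x3 = 6, x4 = -2.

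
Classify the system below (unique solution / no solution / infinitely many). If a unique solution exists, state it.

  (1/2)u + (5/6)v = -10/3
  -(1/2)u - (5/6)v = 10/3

Row-reduce:
R1 ← R1 / (1/2).
R2 ← R2 + 1/2·R1.
Rank is 1 with 2 unknowns, leaving v free.

infinitely many solutions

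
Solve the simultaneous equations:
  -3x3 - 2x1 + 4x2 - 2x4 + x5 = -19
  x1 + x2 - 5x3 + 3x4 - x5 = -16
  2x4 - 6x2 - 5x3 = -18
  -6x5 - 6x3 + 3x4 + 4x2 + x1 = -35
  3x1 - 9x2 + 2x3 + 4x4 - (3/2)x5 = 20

Row-reduce:
R1 ← R1 / (-2).
R2 ← R2 − 1·R1.
R4 ← R4 − 1·R1.
R5 ← R5 − 3·R1.
R2 ← R2 / (3).
R1 ← R1 + 2·R2.
R3 ← R3 + 6·R2.
R4 ← R4 − 6·R2.
R5 ← R5 + 3·R2.
R3 ← R3 / (-18).
R1 ← R1 + 17/6·R3.
R2 ← R2 + 13/6·R3.
R4 ← R4 − 11/2·R3.
R5 ← R5 + 9·R3.
R4 ← R4 / (-1/6).
R1 ← R1 − 25/18·R4.
R2 ← R2 + 1/18·R4.
R3 ← R3 + 1/3·R4.
Row 5 reduces to 0 = 1/2, a contradiction. The system is inconsistent.

no solution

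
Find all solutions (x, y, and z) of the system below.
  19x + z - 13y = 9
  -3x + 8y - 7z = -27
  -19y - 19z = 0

Row-reduce the augmented matrix:
R1 ← R1 / (19).
R2 ← R2 + 3·R1.
R2 ← R2 / (113/19).
R1 ← R1 + 13/19·R2.
R3 ← R3 + 19·R2.
R3 ← R3 / (-4617/113).
R1 ← R1 + 83/113·R3.
R2 ← R2 + 130/113·R3.
Reading off the reduced rows gives x = -1, y = -2, z = 2.

x = -1, y = -2, z = 2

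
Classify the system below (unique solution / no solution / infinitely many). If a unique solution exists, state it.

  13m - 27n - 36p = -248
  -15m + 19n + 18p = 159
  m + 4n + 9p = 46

no solution

Row-reduce:
R1 ← R1 / (13).
R2 ← R2 + 15·R1.
R3 ← R3 − 1·R1.
R2 ← R2 / (-158/13).
R1 ← R1 + 27/13·R2.
R3 ← R3 − 79/13·R2.
Row 3 reduces to 0 = 3/2, a contradiction. The system is inconsistent.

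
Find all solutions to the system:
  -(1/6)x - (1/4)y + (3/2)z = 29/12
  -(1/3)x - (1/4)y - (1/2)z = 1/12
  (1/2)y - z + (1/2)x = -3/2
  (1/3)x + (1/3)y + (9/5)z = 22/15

no solution

Row-reduce:
R1 ← R1 / (-1/6).
R2 ← R2 + 1/3·R1.
R3 ← R3 − 1/2·R1.
R4 ← R4 − 1/3·R1.
R2 ← R2 / (1/4).
R1 ← R1 − 3/2·R2.
R3 ← R3 + 1/4·R2.
R4 ← R4 + 1/6·R2.
Swap R3 and R4.
R3 ← R3 / (37/15).
R1 ← R1 − 12·R3.
R2 ← R2 + 14·R3.
Row 4 reduces to 0 = 1, a contradiction. The system is inconsistent.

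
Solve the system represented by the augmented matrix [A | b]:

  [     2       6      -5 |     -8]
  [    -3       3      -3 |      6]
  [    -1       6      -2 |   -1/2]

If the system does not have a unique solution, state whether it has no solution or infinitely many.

Row-reduce the augmented matrix:
R1 ← R1 / (2).
R2 ← R2 + 3·R1.
R3 ← R3 + 1·R1.
R2 ← R2 / (12).
R1 ← R1 − 3·R2.
R3 ← R3 − 9·R2.
R3 ← R3 / (27/8).
R1 ← R1 − 1/8·R3.
R2 ← R2 + 7/8·R3.
Reading off the reduced rows gives x_1 = -5/2, x_2 = -1/2, x_3 = 0.

x_1 = -5/2, x_2 = -1/2, x_3 = 0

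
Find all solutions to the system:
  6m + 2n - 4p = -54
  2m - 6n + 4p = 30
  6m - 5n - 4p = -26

Row-reduce the augmented matrix:
R1 ← R1 / (6).
R2 ← R2 − 2·R1.
R3 ← R3 − 6·R1.
R2 ← R2 / (-20/3).
R1 ← R1 − 1/3·R2.
R3 ← R3 + 7·R2.
R3 ← R3 / (-28/5).
R1 ← R1 + 2/5·R3.
R2 ← R2 + 4/5·R3.
Reading off the reduced rows gives m = -5, n = -4, p = 4.

m = -5, n = -4, p = 4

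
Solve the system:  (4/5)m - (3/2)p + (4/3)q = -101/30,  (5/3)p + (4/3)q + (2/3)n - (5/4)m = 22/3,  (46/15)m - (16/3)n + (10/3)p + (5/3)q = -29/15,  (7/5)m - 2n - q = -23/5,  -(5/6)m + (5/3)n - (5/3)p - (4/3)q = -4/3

Row-reduce the augmented matrix:
R1 ← R1 / (4/5).
R2 ← R2 + 5/4·R1.
R3 ← R3 − 46/15·R1.
R4 ← R4 − 7/5·R1.
R5 ← R5 + 5/6·R1.
R2 ← R2 / (2/3).
R3 ← R3 + 16/3·R2.
R4 ← R4 + 2·R2.
R5 ← R5 − 5/3·R2.
R3 ← R3 / (11/3).
R1 ← R1 + 15/8·R3.
R2 ← R2 + 65/64·R3.
R4 ← R4 − 19/32·R3.
R5 ← R5 + 295/192·R3.
R4 ← R4 / (1073/352).
R1 ← R1 − 3665/264·R4.
R2 ← R2 − 24799/2112·R4.
R3 ← R3 − 215/33·R4.
R5 ← R5 − 1073/704·R4.
R5 reduces to 0 = 0, so the extra equation is consistent.
Reading off the reduced rows gives m = -4, n = -1, p = 1, q = 1.

m = -4, n = -1, p = 1, q = 1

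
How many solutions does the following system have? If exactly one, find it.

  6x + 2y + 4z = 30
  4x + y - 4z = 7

infinitely many solutions

Row-reduce:
R1 ← R1 / (6).
R2 ← R2 − 4·R1.
R2 ← R2 / (-1/3).
R1 ← R1 − 1/3·R2.
Rank is 2 with 3 unknowns, leaving z free.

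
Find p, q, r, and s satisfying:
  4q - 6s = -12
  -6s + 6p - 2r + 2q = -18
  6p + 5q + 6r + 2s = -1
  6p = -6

p = -1, q = 3, r = -3, s = 4

Row-reduce the augmented matrix:
Swap R1 and R2.
R1 ← R1 / (6).
R3 ← R3 − 6·R1.
R4 ← R4 − 6·R1.
R2 ← R2 / (4).
R1 ← R1 − 1/3·R2.
R3 ← R3 − 3·R2.
R4 ← R4 + 2·R2.
R3 ← R3 / (8).
R1 ← R1 + 1/3·R3.
R4 ← R4 − 2·R3.
R4 ← R4 / (-1/8).
R1 ← R1 − 1/48·R4.
R2 ← R2 + 3/2·R4.
R3 ← R3 − 25/16·R4.
Reading off the reduced rows gives p = -1, q = 3, r = -3, s = 4.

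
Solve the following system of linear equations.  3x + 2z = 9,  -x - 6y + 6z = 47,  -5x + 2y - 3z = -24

Row-reduce the augmented matrix:
R1 ← R1 / (3).
R2 ← R2 + 1·R1.
R3 ← R3 + 5·R1.
R2 ← R2 / (-6).
R3 ← R3 − 2·R2.
R3 ← R3 / (23/9).
R1 ← R1 − 2/3·R3.
R2 ← R2 + 10/9·R3.
Reading off the reduced rows gives x = 1, y = -5, z = 3.

x = 1, y = -5, z = 3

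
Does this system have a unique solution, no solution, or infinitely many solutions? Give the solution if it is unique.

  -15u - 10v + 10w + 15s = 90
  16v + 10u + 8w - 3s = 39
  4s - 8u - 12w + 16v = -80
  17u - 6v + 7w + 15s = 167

Row-reduce the augmented matrix:
R1 ← R1 / (-15).
R2 ← R2 − 10·R1.
R3 ← R3 + 8·R1.
R4 ← R4 − 17·R1.
R2 ← R2 / (28/3).
R1 ← R1 − 2/3·R2.
R3 ← R3 − 64/3·R2.
R4 ← R4 + 52/3·R2.
R3 ← R3 / (-356/7).
R1 ← R1 + 12/7·R3.
R2 ← R2 − 11/7·R3.
R4 ← R4 − 319/7·R3.
R4 ← R4 / (2410/89).
R1 ← R1 + 147/178·R4.
R2 ← R2 − 47/356·R4.
R3 ← R3 − 35/89·R4.
Reading off the reduced rows gives u = 3, v = -1, w = 5, s = 5.

u = 3, v = -1, w = 5, s = 5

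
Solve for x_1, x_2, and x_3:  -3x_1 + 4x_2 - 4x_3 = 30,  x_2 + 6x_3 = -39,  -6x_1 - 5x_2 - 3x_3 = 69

x_1 = -6, x_2 = -3, x_3 = -6

Row-reduce the augmented matrix:
R1 ← R1 / (-3).
R3 ← R3 + 6·R1.
R1 ← R1 + 4/3·R2.
R3 ← R3 + 13·R2.
R3 ← R3 / (83).
R1 ← R1 − 28/3·R3.
R2 ← R2 − 6·R3.
Reading off the reduced rows gives x_1 = -6, x_2 = -3, x_3 = -6.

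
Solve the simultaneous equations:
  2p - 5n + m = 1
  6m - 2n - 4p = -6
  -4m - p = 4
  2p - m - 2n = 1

Row-reduce:
R2 ← R2 − 6·R1.
R3 ← R3 + 4·R1.
R4 ← R4 + 1·R1.
R2 ← R2 / (28).
R1 ← R1 + 5·R2.
R3 ← R3 + 20·R2.
R4 ← R4 + 7·R2.
R3 ← R3 / (-31/7).
R1 ← R1 + 6/7·R3.
R2 ← R2 + 4/7·R3.
Row 4 reduces to 0 = -1, a contradiction. The system is inconsistent.

no solution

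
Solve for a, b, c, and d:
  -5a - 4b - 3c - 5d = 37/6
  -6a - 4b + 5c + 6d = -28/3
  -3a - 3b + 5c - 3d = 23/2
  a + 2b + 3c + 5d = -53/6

Row-reduce the augmented matrix:
R1 ← R1 / (-5).
R2 ← R2 + 6·R1.
R3 ← R3 + 3·R1.
R4 ← R4 − 1·R1.
R2 ← R2 / (4/5).
R1 ← R1 − 4/5·R2.
R3 ← R3 + 3/5·R2.
R4 ← R4 − 6/5·R2.
R3 ← R3 / (53/4).
R1 ← R1 + 8·R3.
R2 ← R2 − 43/4·R3.
R4 ← R4 + 21/2·R3.
R4 ← R4 / (-364/53).
R1 ← R1 + 295/53·R4.
R2 ← R2 − 408/53·R4.
R3 ← R3 − 36/53·R4.
Reading off the reduced rows gives a = 3/2, b = -5/3, c = 1, d = -2.

a = 3/2, b = -5/3, c = 1, d = -2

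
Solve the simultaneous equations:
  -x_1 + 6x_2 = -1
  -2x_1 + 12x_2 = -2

infinitely many solutions

Row-reduce:
R1 ← R1 / (-1).
R2 ← R2 + 2·R1.
Rank is 1 with 2 unknowns, leaving x_2 free.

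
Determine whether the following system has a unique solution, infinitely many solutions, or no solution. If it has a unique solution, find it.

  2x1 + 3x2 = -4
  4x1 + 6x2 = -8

infinitely many solutions

Row-reduce:
R1 ← R1 / (2).
R2 ← R2 − 4·R1.
Rank is 1 with 2 unknowns, leaving x2 free.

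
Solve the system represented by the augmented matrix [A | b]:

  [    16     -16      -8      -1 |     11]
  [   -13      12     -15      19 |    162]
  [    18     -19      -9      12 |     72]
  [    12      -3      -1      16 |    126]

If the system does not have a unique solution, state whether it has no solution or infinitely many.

Row-reduce the augmented matrix:
R1 ← R1 / (16).
R2 ← R2 + 13·R1.
R3 ← R3 − 18·R1.
R4 ← R4 − 12·R1.
R2 ← R2 / (-1).
R1 ← R1 + 1·R2.
R3 ← R3 + 1·R2.
R4 ← R4 − 9·R2.
R3 ← R3 / (43/2).
R1 ← R1 − 21·R3.
R2 ← R2 − 43/2·R3.
R4 ← R4 + 377/2·R3.
R4 ← R4 / (23401/172).
R1 ← R1 + 4577/344·R4.
R2 ← R2 + 105/8·R4.
R3 ← R3 + 81/344·R4.
Reading off the reduced rows gives x_1 = 5, x_2 = 6, x_3 = -4, x_4 = 5.

x_1 = 5, x_2 = 6, x_3 = -4, x_4 = 5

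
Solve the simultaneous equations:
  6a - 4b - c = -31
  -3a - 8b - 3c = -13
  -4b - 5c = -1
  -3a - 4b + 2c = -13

no solution

Row-reduce:
R1 ← R1 / (6).
R2 ← R2 + 3·R1.
R4 ← R4 + 3·R1.
R2 ← R2 / (-10).
R1 ← R1 + 2/3·R2.
R3 ← R3 + 4·R2.
R4 ← R4 + 6·R2.
R3 ← R3 / (-18/5).
R1 ← R1 − 1/15·R3.
R2 ← R2 − 7/20·R3.
R4 ← R4 − 18/5·R3.
Row 4 reduces to 0 = -1, a contradiction. The system is inconsistent.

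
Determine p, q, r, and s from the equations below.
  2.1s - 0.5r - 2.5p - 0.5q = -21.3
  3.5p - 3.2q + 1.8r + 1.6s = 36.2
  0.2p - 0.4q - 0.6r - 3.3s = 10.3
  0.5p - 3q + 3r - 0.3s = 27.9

p = 6, q = -4, r = 4, s = -3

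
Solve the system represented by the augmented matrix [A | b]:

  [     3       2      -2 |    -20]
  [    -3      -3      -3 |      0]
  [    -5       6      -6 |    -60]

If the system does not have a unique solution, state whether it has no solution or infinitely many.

x_1 = 0, x_2 = -5, x_3 = 5

Row-reduce the augmented matrix:
R1 ← R1 / (3).
R2 ← R2 + 3·R1.
R3 ← R3 + 5·R1.
R2 ← R2 / (-1).
R1 ← R1 − 2/3·R2.
R3 ← R3 − 28/3·R2.
R3 ← R3 / (-56).
R1 ← R1 + 4·R3.
R2 ← R2 − 5·R3.
Reading off the reduced rows gives x_1 = 0, x_2 = -5, x_3 = 5.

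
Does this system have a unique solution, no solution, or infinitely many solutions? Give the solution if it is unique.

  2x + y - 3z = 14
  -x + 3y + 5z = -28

Row-reduce:
R1 ← R1 / (2).
R2 ← R2 + 1·R1.
R2 ← R2 / (7/2).
R1 ← R1 − 1/2·R2.
Rank is 2 with 3 unknowns, leaving z free.

infinitely many solutions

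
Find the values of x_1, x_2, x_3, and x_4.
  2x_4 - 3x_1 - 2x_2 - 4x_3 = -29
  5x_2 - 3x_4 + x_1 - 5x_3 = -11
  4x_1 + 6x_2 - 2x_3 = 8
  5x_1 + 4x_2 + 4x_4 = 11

x_1 = -1, x_2 = 4, x_3 = 6, x_4 = 0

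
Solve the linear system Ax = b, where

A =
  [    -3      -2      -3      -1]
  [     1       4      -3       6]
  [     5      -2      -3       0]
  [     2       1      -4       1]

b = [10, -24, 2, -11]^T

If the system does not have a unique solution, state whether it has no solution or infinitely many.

x_1 = -1, x_2 = -5, x_3 = 1, x_4 = 0

Row-reduce the augmented matrix:
R1 ← R1 / (-3).
R2 ← R2 − 1·R1.
R3 ← R3 − 5·R1.
R4 ← R4 − 2·R1.
R2 ← R2 / (10/3).
R1 ← R1 − 2/3·R2.
R3 ← R3 + 16/3·R2.
R4 ← R4 + 1/3·R2.
R3 ← R3 / (-72/5).
R1 ← R1 − 9/5·R3.
R2 ← R2 + 6/5·R3.
R4 ← R4 + 32/5·R3.
R4 ← R4 / (-43/18).
R1 ← R1 − 1/8·R4.
R2 ← R2 − 13/12·R4.
R3 ← R3 + 37/72·R4.
Reading off the reduced rows gives x_1 = -1, x_2 = -5, x_3 = 1, x_4 = 0.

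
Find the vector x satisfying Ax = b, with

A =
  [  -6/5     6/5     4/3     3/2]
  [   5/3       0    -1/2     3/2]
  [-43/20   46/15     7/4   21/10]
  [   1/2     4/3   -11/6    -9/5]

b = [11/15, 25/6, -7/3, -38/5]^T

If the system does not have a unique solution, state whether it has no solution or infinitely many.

Row-reduce:
R1 ← R1 / (-6/5).
R2 ← R2 − 5/3·R1.
R3 ← R3 + 43/20·R1.
R4 ← R4 − 1/2·R1.
R2 ← R2 / (5/3).
R1 ← R1 + 1·R2.
R3 ← R3 − 11/12·R2.
R4 ← R4 − 11/6·R2.
R3 ← R3 / (-1493/1080).
R1 ← R1 + 3/10·R3.
R2 ← R2 − 73/90·R3.
R4 ← R4 + 1493/540·R3.
Rank is 3 with 4 unknowns, leaving x_4 free.

infinitely many solutions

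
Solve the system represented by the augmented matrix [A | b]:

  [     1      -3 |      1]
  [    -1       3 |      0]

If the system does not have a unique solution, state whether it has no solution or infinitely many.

no solution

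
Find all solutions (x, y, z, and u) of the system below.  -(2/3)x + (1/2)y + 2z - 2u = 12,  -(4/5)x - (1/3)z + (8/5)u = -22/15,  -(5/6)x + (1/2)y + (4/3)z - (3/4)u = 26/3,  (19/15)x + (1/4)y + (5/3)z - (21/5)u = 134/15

infinitely many solutions

Row-reduce:
R1 ← R1 / (-2/3).
R2 ← R2 + 4/5·R1.
R3 ← R3 + 5/6·R1.
R4 ← R4 − 19/15·R1.
R2 ← R2 / (-3/5).
R1 ← R1 + 3/4·R2.
R3 ← R3 + 1/8·R2.
R4 ← R4 − 6/5·R2.
R3 ← R3 / (-43/72).
R1 ← R1 − 5/12·R3.
R2 ← R2 − 41/9·R3.
Rank is 3 with 4 unknowns, leaving u free.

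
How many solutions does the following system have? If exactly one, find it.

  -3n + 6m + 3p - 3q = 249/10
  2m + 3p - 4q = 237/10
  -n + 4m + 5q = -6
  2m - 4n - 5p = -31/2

m = 5/2, n = 2, p = 5/2, q = -14/5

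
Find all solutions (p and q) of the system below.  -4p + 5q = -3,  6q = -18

Row-reduce the augmented matrix:
R1 ← R1 / (-4).
R2 ← R2 / (6).
R1 ← R1 + 5/4·R2.
Reading off the reduced rows gives p = -3, q = -3.

p = -3, q = -3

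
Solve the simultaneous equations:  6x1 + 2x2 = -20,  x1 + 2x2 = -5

From equation 2: x1 = -5 − 2·x2.
Substitute into equation 1 and solve: x2 = -1.
Then x1 = -3.

x1 = -3, x2 = -1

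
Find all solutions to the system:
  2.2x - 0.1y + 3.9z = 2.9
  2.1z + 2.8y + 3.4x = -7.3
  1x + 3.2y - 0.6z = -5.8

x = -4, y = 0, z = 3

Row-reduce the augmented matrix:
R1 ← R1 / (11/5).
R2 ← R2 − 17/5·R1.
R3 ← R3 − 1·R1.
R2 ← R2 / (65/22).
R1 ← R1 + 1/22·R2.
R3 ← R3 − 357/110·R2.
R3 ← R3 / (6309/3250).
R1 ← R1 − 1113/650·R3.
R2 ← R2 + 432/325·R3.
Reading off the reduced rows gives x = -4, y = 0, z = 3.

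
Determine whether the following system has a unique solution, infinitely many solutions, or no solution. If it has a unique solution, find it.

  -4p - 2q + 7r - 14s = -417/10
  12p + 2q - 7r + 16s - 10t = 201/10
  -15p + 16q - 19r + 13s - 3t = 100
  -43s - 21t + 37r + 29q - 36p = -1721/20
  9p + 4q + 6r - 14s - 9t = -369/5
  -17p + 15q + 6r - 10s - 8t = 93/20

p = -11/5, q = 3/4, r = -1, s = 3, t = 1

Row-reduce the augmented matrix:
R1 ← R1 / (-4).
R2 ← R2 − 12·R1.
R3 ← R3 + 15·R1.
R4 ← R4 + 36·R1.
R5 ← R5 − 9·R1.
R6 ← R6 + 17·R1.
R2 ← R2 / (-4).
R1 ← R1 − 1/2·R2.
R3 ← R3 − 47/2·R2.
R4 ← R4 − 47·R2.
R5 ← R5 + 1/2·R2.
R6 ← R6 − 47/2·R2.
R3 ← R3 / (37).
R2 ← R2 + 7/2·R3.
R4 ← R4 − 277/2·R3.
R5 ← R5 − 20·R3.
R6 ← R6 − 117/2·R3.
R4 ← R4 / (30813/296).
R1 ← R1 − 1/4·R4.
R2 ← R2 + 519/296·R4.
R3 ← R3 + 349/148·R4.
R5 ← R5 − 727/148·R4.
R6 ← R6 − 10271/296·R4.
R5 ← R5 / (218327/10271).
R1 ← R1 + 15124/10271·R5.
R2 ← R2 + 18290/10271·R5.
R3 ← R3 − 4414/10271·R5.
R4 ← R4 − 9141/10271·R5.
R6 reduces to 0 = 0, so the extra equation is consistent.
Reading off the reduced rows gives p = -11/5, q = 3/4, r = -1, s = 3, t = 1.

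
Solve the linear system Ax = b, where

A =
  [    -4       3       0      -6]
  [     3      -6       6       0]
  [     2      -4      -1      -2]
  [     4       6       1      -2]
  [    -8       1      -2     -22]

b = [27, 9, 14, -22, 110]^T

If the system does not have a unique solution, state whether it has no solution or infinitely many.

Row-reduce:
R1 ← R1 / (-4).
R2 ← R2 − 3·R1.
R3 ← R3 − 2·R1.
R4 ← R4 − 4·R1.
R5 ← R5 + 8·R1.
R2 ← R2 / (-15/4).
R1 ← R1 + 3/4·R2.
R3 ← R3 + 5/2·R2.
R4 ← R4 − 9·R2.
R5 ← R5 + 5·R2.
R3 ← R3 / (-5).
R1 ← R1 + 6/5·R3.
R2 ← R2 + 8/5·R3.
R4 ← R4 − 77/5·R3.
R5 ← R5 + 10·R3.
R4 ← R4 / (-624/25).
R1 ← R1 − 72/25·R4.
R2 ← R2 − 46/25·R4.
R3 ← R3 − 2/5·R4.
Row 5 reduces to 0 = 1, a contradiction. The system is inconsistent.

no solution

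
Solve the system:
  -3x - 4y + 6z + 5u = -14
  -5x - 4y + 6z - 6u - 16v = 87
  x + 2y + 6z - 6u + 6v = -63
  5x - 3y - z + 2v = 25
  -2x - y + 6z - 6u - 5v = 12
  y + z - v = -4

Row-reduce the augmented matrix:
R1 ← R1 / (-3).
R2 ← R2 + 5·R1.
R3 ← R3 − 1·R1.
R4 ← R4 − 5·R1.
R5 ← R5 + 2·R1.
R2 ← R2 / (8/3).
R1 ← R1 − 4/3·R2.
R3 ← R3 − 2/3·R2.
R4 ← R4 + 29/3·R2.
R5 ← R5 − 5/3·R2.
R6 ← R6 − 1·R2.
R3 ← R3 / (9).
R2 ← R2 + 3/2·R3.
R4 ← R4 + 11/2·R3.
R5 ← R5 − 9/2·R3.
R6 ← R6 − 5/2·R3.
R4 ← R4 / (-529/12).
R1 ← R1 − 11/2·R4.
R2 ← R2 + 11/2·R4.
R3 ← R3 + 1/12·R4.
R6 ← R6 − 67/12·R4.
Swap R5 and R6.
R5 ← R5 / (-2167/529).
R1 ← R1 − 2818/1587·R5.
R2 ← R2 − 3001/1587·R5.
R3 ← R3 − 1913/1587·R5.
R4 ← R4 − 1796/1587·R5.
R6 reduces to 0 = 0, so the extra equation is consistent.
Reading off the reduced rows gives x = 3, y = -6, z = -4, u = -1, v = -6.

x = 3, y = -6, z = -4, u = -1, v = -6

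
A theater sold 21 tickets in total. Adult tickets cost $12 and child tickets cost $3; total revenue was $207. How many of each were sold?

adult tickets: 16, child tickets: 5

Let a = adult tickets, c = child tickets.
  a + c = 21
  12a + 3c = 207
Row-reduce the augmented matrix:
R2 ← R2 − 12·R1.
R2 ← R2 / (-9).
R1 ← R1 − 1·R2.
Reading off the reduced rows gives a = 16, c = 5.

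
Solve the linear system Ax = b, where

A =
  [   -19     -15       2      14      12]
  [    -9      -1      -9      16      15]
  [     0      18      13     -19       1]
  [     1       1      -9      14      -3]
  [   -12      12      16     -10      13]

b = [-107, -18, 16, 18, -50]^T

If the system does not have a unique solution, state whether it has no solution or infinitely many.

x_1 = 3, x_2 = 2, x_3 = -3, x_4 = -1, x_5 = 0

Row-reduce the augmented matrix:
R1 ← R1 / (-19).
R2 ← R2 + 9·R1.
R4 ← R4 − 1·R1.
R5 ← R5 + 12·R1.
R2 ← R2 / (116/19).
R1 ← R1 − 15/19·R2.
R3 ← R3 − 18·R2.
R4 ← R4 − 4/19·R2.
R5 ← R5 − 408/19·R2.
R3 ← R3 / (2455/58).
R1 ← R1 − 137/116·R3.
R2 ← R2 + 189/116·R3.
R4 ← R4 + 248/29·R3.
R5 ← R5 − 1442/29·R3.
R4 ← R4 / (12262/2455).
R1 ← R1 + 3179/4910·R4.
R2 ← R2 + 1277/4910·R4.
R3 ← R3 + 2704/2455·R4.
R5 ← R5 − 7302/2455·R4.
R5 ← R5 / (52305/6131).
R1 ← R1 + 26235/12262·R5.
R2 ← R2 − 1087/12262·R5.
R3 ← R3 + 14699/6131·R5.
R4 ← R4 + 9865/6131·R5.
Reading off the reduced rows gives x_1 = 3, x_2 = 2, x_3 = -3, x_4 = -1, x_5 = 0.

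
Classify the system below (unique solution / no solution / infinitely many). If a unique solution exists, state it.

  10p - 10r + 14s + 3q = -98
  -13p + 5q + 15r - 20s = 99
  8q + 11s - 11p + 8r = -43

infinitely many solutions

Row-reduce:
R1 ← R1 / (10).
R2 ← R2 + 13·R1.
R3 ← R3 + 11·R1.
R2 ← R2 / (89/10).
R1 ← R1 − 3/10·R2.
R3 ← R3 − 113/10·R2.
R3 ← R3 / (-493/89).
R1 ← R1 + 95/89·R3.
R2 ← R2 − 20/89·R3.
Rank is 3 with 4 unknowns, leaving s free.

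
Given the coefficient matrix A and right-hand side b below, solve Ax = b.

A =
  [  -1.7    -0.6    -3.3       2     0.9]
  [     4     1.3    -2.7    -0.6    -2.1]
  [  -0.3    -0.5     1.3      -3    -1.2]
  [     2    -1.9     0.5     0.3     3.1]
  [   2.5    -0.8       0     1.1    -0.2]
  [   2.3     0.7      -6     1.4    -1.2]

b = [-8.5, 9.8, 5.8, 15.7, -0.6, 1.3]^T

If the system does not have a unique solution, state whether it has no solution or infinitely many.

Row-reduce the augmented matrix:
R1 ← R1 / (-17/10).
R2 ← R2 − 4·R1.
R3 ← R3 + 3/10·R1.
R4 ← R4 − 2·R1.
R5 ← R5 − 5/2·R1.
R6 ← R6 − 23/10·R1.
R2 ← R2 / (-19/170).
R1 ← R1 − 6/17·R2.
R3 ← R3 + 67/170·R2.
R4 ← R4 + 443/170·R2.
R5 ← R5 + 143/85·R2.
R6 ← R6 + 19/170·R2.
R3 ← R3 / (7369/190).
R1 ← R1 + 591/19·R3.
R2 ← R2 − 1779/19·R3.
R4 ← R4 − 22858/95·R3.
R5 ← R5 − 29007/190·R3.
R4 ← R4 / (1292897/73690).
R1 ← R1 + 18508/7369·R4.
R2 ← R2 − 46510/7369·R4.
R3 ← R3 + 3388/7369·R4.
R5 ← R5 − 915839/73690·R4.
R5 ← R5 / (-31646553/12928970).
R1 ← R1 − 239287/1292897·R5.
R2 ← R2 + 1611859/1292897·R5.
R3 ← R3 − 378274/1292897·R5.
R4 ← R4 − 925792/1292897·R5.
R6 reduces to 0 = 0, so the extra equation is consistent.
Reading off the reduced rows gives x_1 = 3, x_2 = 2, x_3 = -1, x_4 = -5, x_5 = 5.

x_1 = 3, x_2 = 2, x_3 = -1, x_4 = -5, x_5 = 5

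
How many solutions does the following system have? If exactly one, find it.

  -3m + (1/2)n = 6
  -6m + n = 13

Row-reduce:
R1 ← R1 / (-3).
R2 ← R2 + 6·R1.
Row 2 reduces to 0 = 1, a contradiction. The system is inconsistent.

no solution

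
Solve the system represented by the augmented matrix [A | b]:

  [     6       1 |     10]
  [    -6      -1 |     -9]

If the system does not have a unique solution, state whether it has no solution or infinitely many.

no solution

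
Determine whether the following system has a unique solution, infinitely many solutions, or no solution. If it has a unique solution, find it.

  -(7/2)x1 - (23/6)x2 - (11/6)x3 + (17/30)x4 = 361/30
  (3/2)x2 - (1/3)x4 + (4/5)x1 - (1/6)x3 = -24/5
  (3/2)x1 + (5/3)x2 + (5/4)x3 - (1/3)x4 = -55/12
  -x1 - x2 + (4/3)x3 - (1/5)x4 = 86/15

infinitely many solutions

Row-reduce:
R1 ← R1 / (-7/2).
R2 ← R2 − 4/5·R1.
R3 ← R3 − 3/2·R1.
R4 ← R4 + 1·R1.
R2 ← R2 / (131/210).
R1 ← R1 − 23/21·R2.
R3 ← R3 − 1/42·R2.
R4 ← R4 − 2/21·R2.
R3 ← R3 / (255/524).
R1 ← R1 − 610/393·R3.
R2 ← R2 + 123/131·R3.
R4 ← R4 − 255/131·R3.
Rank is 3 with 4 unknowns, leaving x4 free.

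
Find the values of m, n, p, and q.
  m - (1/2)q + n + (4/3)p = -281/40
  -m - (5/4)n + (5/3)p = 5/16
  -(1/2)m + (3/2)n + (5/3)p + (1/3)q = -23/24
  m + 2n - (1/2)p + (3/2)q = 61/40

m = -3, n = -1/4, p = -9/5, q = 11/4

Row-reduce the augmented matrix:
R2 ← R2 + 1·R1.
R3 ← R3 + 1/2·R1.
R4 ← R4 − 1·R1.
R2 ← R2 / (-1/4).
R1 ← R1 − 1·R2.
R3 ← R3 − 2·R2.
R4 ← R4 − 1·R2.
R3 ← R3 / (79/3).
R1 ← R1 − 40/3·R3.
R2 ← R2 + 12·R3.
R4 ← R4 − 61/6·R3.
R4 ← R4 / (2867/1896).
R1 ← R1 + 245/474·R4.
R2 ← R2 − 17/79·R4.
R3 ← R3 + 47/316·R4.
Reading off the reduced rows gives m = -3, n = -1/4, p = -9/5, q = 11/4.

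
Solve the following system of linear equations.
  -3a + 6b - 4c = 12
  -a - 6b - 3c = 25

infinitely many solutions

Row-reduce:
R1 ← R1 / (-3).
R2 ← R2 + 1·R1.
R2 ← R2 / (-8).
R1 ← R1 + 2·R2.
Rank is 2 with 3 unknowns, leaving c free.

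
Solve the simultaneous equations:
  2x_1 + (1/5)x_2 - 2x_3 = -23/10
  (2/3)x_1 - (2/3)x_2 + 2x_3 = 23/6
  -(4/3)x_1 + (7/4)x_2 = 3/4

x_1 = 3/4, x_2 = 1, x_3 = 2

Row-reduce the augmented matrix:
R1 ← R1 / (2).
R2 ← R2 − 2/3·R1.
R3 ← R3 + 4/3·R1.
R2 ← R2 / (-11/15).
R1 ← R1 − 1/10·R2.
R3 ← R3 − 113/60·R2.
R3 ← R3 / (182/33).
R1 ← R1 + 7/11·R3.
R2 ← R2 + 40/11·R3.
Reading off the reduced rows gives x_1 = 3/4, x_2 = 1, x_3 = 2.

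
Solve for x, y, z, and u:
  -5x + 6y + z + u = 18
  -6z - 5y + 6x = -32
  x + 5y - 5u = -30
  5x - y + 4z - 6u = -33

x = -5, y = -2, z = 2, u = 3

Row-reduce the augmented matrix:
R1 ← R1 / (-5).
R2 ← R2 − 6·R1.
R3 ← R3 − 1·R1.
R4 ← R4 − 5·R1.
R2 ← R2 / (11/5).
R1 ← R1 + 6/5·R2.
R3 ← R3 − 31/5·R2.
R4 ← R4 − 5·R2.
R3 ← R3 / (151/11).
R1 ← R1 + 31/11·R3.
R2 ← R2 + 24/11·R3.
R4 ← R4 − 175/11·R3.
R4 ← R4 / (265/151).
R1 ← R1 + 185/151·R4.
R2 ← R2 + 114/151·R4.
R3 ← R3 + 90/151·R4.
Reading off the reduced rows gives x = -5, y = -2, z = 2, u = 3.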